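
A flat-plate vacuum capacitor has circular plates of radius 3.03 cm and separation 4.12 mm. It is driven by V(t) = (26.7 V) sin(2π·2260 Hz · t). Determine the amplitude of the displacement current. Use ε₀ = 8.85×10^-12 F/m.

(dE/dt)_max = V₀ω/d = 9.202×10^7 V/(m·s); ω = 2πf = 1.420×10^4 rad/s.
I_d,max = ε₀ A (dE/dt)_max = (8.85×10^-12)(2.884×10^-3)(9.202×10^7) = 2.35×10^-6 A.

2.35×10^-6 A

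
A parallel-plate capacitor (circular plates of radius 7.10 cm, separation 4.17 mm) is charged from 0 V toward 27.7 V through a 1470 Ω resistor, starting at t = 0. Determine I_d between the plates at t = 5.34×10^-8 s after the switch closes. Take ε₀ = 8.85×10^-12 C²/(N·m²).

6.39×10^-3 A

With C = ε₀A/d = (8.85×10^-12)(0.01584)/(4.17×10^-3) = 3.362×10^-11 F, the time constant is τ = RC = 4.942×10^-8 s, so t/τ = 1.081 and e^(−t/τ) = 0.3393.
I_d = I_cond = (V₀/R) e^(−t/τ) = (0.01884)(0.3393) = 6.39×10^-3 A.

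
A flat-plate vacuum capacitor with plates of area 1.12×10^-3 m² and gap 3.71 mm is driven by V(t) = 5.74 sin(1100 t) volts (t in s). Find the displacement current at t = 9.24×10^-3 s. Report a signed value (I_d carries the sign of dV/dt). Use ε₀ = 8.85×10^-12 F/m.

dE/dt = (V₀ω/d)·cos(ωt) with ωt = 10.164 rad: (5.74)(1100)(-0.7390)/(3.71×10^-3) = -1.258×10^6 V/(m·s).
I_d = ε₀ A dE/dt = (8.85×10^-12)(1.12×10^-3)(-1.258×10^6) = -1.25×10^-8 A.

-1.25×10^-8 A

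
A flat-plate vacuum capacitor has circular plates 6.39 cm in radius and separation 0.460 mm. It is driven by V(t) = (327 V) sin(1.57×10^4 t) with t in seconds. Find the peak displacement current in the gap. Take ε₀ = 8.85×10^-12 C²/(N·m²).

1.27×10^-3 A

The displacement current equals the conduction current C dV/dt, which peaks at C V₀ ω.
With C = ε₀A/d = (8.85×10^-12)(0.01283)/(4.60×10^-4) = 2.468×10^-10 F and ω = 1.57×10^4 rad/s, I_d,max = (2.468×10^-10)(327)(1.57×10^4) = 1.27×10^-3 A.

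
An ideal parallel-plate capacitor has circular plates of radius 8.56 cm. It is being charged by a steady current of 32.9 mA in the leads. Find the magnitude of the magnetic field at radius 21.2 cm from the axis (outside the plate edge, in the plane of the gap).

3.10×10^-8 T

No conduction current crosses the gap, so I_d there equals the 0.0329 A in the leads.
For r ≥ R the full I_d is enclosed: B = μ₀ I_d/(2πr) = (4π×10^-7)(0.0329)/(2π·0.212) = 3.10×10^-8 T.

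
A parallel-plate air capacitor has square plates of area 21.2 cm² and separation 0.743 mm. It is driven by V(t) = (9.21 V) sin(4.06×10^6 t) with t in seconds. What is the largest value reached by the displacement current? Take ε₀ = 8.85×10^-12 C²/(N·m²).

The displacement current equals the conduction current C dV/dt, which peaks at C V₀ ω.
With C = ε₀A/d = (8.85×10^-12)(2.12×10^-3)/(7.43×10^-4) = 2.525×10^-11 F and ω = 4.06×10^6 rad/s, I_d,max = (2.525×10^-11)(9.21)(4.06×10^6) = 9.44×10^-4 A.

9.44×10^-4 A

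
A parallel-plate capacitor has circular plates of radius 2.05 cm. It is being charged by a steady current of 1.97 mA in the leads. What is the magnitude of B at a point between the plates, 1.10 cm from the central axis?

1.03×10^-8 T

Between the plates the displacement current equals the wire current: I_d = 1.97 mA = 1.97×10^-3 A.
∮B·dl = μ₀ I_d,enc with I_d,enc = I_d r²/R² = 5.672×10^-4 A; so B = μ₀ I_d,enc/(2πr) = 1.03×10^-8 T.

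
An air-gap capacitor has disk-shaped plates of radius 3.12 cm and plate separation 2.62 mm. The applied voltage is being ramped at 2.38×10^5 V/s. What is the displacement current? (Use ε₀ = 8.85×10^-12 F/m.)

2.46×10^-6 A

The displacement current equals the charging current C dV/dt. With C = ε₀A/d = (8.85×10^-12)(3.058×10^-3)/(2.62×10^-3) = 1.033×10^-11 F, I_d = (1.033×10^-11)(2.38×10^5) = 2.46×10^-6 A.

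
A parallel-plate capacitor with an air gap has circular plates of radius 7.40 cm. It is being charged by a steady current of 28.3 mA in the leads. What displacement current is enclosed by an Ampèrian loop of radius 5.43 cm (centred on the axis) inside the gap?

0.0152 A

By continuity the displacement current in the gap matches the conduction current: I_d = 0.0283 A.
Through an area πr² the displacement current is I_d·(πr²/πR²) = I_d (r/R)² = 0.0152 A.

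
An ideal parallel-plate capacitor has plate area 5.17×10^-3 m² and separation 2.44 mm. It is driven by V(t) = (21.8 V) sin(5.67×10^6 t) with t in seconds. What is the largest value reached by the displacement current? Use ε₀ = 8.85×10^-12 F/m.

The displacement current equals the conduction current C dV/dt, which peaks at C V₀ ω.
With C = ε₀A/d = (8.85×10^-12)(5.17×10^-3)/(2.44×10^-3) = 1.875×10^-11 F and ω = 5.67×10^6 rad/s, I_d,max = (1.875×10^-11)(21.8)(5.67×10^6) = 2.32×10^-3 A.

2.32×10^-3 A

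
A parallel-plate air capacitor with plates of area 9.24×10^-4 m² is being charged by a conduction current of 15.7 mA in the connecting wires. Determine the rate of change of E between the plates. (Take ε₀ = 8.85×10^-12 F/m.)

Charge continuity gives I_d = I = 0.0157 A between the plates.
Inverting I_d = ε₀ A dE/dt gives dE/dt = 0.0157 / (8.85×10^-12 · 9.24×10^-4) = 1.92×10^12 V/(m·s).

1.92×10^12 V/(m·s)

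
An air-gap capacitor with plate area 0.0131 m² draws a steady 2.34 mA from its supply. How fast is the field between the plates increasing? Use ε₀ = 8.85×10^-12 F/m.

The displacement current between the plates equals the conduction current, I_d = 2.34 mA.
Since I_d = ε₀ A dE/dt, dE/dt = I_d/(ε₀A) = (2.34×10^-3)/((8.85×10^-12)(0.0131)) = 2.02×10^10 V/(m·s).

2.02×10^10 V/(m·s)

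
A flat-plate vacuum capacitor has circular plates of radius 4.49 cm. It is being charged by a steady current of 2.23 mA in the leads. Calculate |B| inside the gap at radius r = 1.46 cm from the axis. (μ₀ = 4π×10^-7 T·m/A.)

3.23×10^-9 T

Between the plates the displacement current equals the wire current: I_d = 2.23 mA = 2.23×10^-3 A.
∮B·dl = μ₀ I_d,enc with I_d,enc = I_d r²/R² = 2.358×10^-4 A; so B = μ₀ I_d,enc/(2πr) = 3.23×10^-9 T.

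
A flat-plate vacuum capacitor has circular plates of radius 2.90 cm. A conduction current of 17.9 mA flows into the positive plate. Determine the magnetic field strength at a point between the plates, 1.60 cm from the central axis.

By continuity the displacement current in the gap matches the conduction current: I_d = 0.0179 A.
∮B·dl = μ₀ I_d,enc with I_d,enc = I_d r²/R² = 5.449×10^-3 A; so B = μ₀ I_d,enc/(2πr) = 6.81×10^-8 T.

6.81×10^-8 T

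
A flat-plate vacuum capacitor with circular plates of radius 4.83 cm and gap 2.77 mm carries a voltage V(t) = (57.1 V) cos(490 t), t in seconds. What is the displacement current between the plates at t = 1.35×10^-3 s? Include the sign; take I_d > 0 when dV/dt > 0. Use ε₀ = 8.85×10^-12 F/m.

-4.02×10^-7 A

dE/dt = (V₀ω/d)·−sin(ωt) with ωt = 0.6615 rad: (57.1)(490)(-0.6143)/(2.77×10^-3) = -6.205×10^6 V/(m·s).
I_d = ε₀ A dE/dt = (8.85×10^-12)(7.329×10^-3)(-6.205×10^6) = -4.02×10^-7 A.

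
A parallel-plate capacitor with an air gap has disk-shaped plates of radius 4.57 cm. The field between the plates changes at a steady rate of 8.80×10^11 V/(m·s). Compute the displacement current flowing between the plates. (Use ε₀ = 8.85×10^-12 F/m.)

I_d = ε₀ A (dE/dt) = (8.85×10^-12)(6.561×10^-3 m²)(8.80×10^11) = 0.0511 A.

0.0511 A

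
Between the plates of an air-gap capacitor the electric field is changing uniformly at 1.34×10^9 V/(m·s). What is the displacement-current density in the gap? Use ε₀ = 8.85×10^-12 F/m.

0.0119 A/m²

J_d = ε₀ dE/dt = (8.85×10^-12)(1.34×10^9) = 0.0119 A/m².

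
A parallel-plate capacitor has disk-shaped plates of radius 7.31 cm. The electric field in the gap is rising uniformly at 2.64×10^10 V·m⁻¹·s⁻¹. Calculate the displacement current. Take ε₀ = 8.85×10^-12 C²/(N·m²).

The displacement current is ε₀ times dΦ_E/dt = ε₀ A dE/dt = (8.85×10^-12)(0.01679)(2.64×10^10) = 3.92×10^-3 A.

3.92×10^-3 A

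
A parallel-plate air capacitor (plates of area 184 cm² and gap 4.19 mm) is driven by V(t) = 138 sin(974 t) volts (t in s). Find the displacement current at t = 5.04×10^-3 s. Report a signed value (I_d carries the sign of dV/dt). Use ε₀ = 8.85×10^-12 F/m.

C = ε₀A/d = (8.85×10^-12)(0.0184)/(4.19×10^-3) = 3.886×10^-11 F. dV/dt = V₀ω·cos(ωt); at ωt = 4.90896 rad this factor is 0.1953.
I_d = C dV/dt = (3.886×10^-11)(138)(974)(0.1953) = 1.02×10^-6 A.

1.02×10^-6 A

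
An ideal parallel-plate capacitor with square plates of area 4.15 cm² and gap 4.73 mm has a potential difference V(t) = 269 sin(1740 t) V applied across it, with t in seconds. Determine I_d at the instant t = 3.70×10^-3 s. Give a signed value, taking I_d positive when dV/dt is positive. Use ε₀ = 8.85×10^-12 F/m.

dE/dt = (V₀ω/d)·cos(ωt) with ωt = 6.438 rad: (269)(1740)(0.9880)/(4.73×10^-3) = 9.777×10^7 V/(m·s).
I_d = ε₀ A dE/dt = (8.85×10^-12)(4.15×10^-4)(9.777×10^7) = 3.59×10^-7 A.

3.59×10^-7 A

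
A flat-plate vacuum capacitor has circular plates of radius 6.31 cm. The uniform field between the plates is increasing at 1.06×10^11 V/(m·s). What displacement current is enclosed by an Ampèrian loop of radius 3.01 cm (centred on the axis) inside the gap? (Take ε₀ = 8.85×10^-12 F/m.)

I_d = ε₀ dΦ_E/dt = ε₀ πR² (dE/dt) = (8.85×10^-12)(0.01251)(1.06×10^11) = 0.01174 A through the full plate area.
Through an area πr² the displacement current is I_d·(πr²/πR²) = I_d (r/R)² = 2.67×10^-3 A.

2.67×10^-3 A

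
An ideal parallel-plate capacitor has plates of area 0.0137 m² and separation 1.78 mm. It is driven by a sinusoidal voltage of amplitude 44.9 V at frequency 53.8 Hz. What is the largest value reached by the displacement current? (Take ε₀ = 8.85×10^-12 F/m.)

1.03×10^-6 A

(dE/dt)_max = V₀ω/d = 8.526×10^6 V/(m·s); ω = 2πf = 338.0 rad/s.
I_d,max = ε₀ A (dE/dt)_max = (8.85×10^-12)(0.0137)(8.526×10^6) = 1.03×10^-6 A.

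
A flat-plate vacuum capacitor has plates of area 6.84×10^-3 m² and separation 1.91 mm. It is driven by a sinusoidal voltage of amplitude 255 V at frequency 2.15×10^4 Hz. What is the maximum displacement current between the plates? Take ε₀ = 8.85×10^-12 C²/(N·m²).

(dE/dt)_max = V₀ω/d = 1.804×10^10 V/(m·s); ω = 2πf = 1.351×10^5 rad/s.
I_d,max = ε₀ A (dE/dt)_max = (8.85×10^-12)(6.84×10^-3)(1.804×10^10) = 1.09×10^-3 A.

1.09×10^-3 A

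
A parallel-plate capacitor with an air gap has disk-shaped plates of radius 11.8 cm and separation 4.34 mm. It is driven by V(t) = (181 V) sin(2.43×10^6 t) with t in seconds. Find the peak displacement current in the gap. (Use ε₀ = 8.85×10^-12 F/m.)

C = ε₀A/d = (8.85×10^-12)(0.04374)/(4.34×10^-3) = 8.919×10^-11 F; ω = 2.43×10^6 rad/s.
I_d = C dV/dt, so |I_d|_max = C V₀ ω = (8.919×10^-11)(181)(2.43×10^6) = 0.0392 A.

0.0392 A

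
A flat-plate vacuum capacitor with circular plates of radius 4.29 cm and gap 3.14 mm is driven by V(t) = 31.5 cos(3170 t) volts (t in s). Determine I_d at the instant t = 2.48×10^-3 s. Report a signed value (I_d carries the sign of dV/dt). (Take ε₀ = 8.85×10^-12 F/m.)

dE/dt = (V₀ω/d)·−sin(ωt) with ωt = 7.8616 rad: (31.5)(3170)(-1.000)/(3.14×10^-3) = -3.180×10^7 V/(m·s).
I_d = ε₀ A dE/dt = (8.85×10^-12)(5.782×10^-3)(-3.180×10^7) = -1.63×10^-6 A.

-1.63×10^-6 A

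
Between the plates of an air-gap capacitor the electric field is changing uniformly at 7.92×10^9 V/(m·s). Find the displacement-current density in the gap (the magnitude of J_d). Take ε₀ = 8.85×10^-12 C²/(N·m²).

0.0701 A/m²

The displacement-current density is ε₀ ∂E/∂t = (8.85×10^-12)(7.92×10^9) = 0.0701 A/m².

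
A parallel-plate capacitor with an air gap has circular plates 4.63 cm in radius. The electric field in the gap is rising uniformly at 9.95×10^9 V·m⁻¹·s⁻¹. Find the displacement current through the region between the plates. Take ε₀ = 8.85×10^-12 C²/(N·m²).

With a uniform field, Φ_E = EA, so I_d = ε₀ A dE/dt = 5.93×10^-4 A.

5.93×10^-4 A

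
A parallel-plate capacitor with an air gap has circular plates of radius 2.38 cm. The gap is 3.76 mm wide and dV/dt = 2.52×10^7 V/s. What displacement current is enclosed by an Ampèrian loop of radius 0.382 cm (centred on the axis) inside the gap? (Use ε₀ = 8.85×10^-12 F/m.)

With E = V/d, dE/dt = 6.702×10^9 V/(m·s) and πR² = 1.780×10^-3 m², giving I_d = ε₀ πR² dE/dt = 1.056×10^-4 A.
Since J_d is uniform, the enclosed fraction is (r/R)² = 0.02576, giving I_d,enc = 2.72×10^-6 A.

2.72×10^-6 A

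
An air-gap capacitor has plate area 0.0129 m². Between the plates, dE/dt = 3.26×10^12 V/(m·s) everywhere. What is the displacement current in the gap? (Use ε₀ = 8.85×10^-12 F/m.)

With a uniform field, Φ_E = EA, so I_d = ε₀ A dE/dt = 0.372 A.

0.372 A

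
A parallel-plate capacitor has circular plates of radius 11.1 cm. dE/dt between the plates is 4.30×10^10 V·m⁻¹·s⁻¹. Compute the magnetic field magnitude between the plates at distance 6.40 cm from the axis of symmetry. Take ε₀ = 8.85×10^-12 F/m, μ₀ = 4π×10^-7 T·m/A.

1.53×10^-8 T

I_d = ε₀ dΦ_E/dt = ε₀ πR² (dE/dt) = (8.85×10^-12)(0.03871)(4.30×10^10) = 0.01473 A through the full plate area.
∮B·dl = μ₀ I_d,enc with I_d,enc = I_d r²/R² = 4.897×10^-3 A; so B = μ₀ I_d,enc/(2πr) = 1.53×10^-8 T.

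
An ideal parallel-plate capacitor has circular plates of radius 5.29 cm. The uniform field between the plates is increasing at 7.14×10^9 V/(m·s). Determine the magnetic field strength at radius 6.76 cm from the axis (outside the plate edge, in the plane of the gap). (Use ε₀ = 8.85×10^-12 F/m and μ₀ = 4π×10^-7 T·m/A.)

1.64×10^-9 T

Total displacement current: I_d = ε₀(πR²)(dE/dt) = (8.85×10^-12)(8.791×10^-3)(7.14×10^9) = 5.555×10^-4 A.
With r > R the enclosed displacement current is the full I_d; B = μ₀ I_d / (2πr) = 1.64×10^-9 T.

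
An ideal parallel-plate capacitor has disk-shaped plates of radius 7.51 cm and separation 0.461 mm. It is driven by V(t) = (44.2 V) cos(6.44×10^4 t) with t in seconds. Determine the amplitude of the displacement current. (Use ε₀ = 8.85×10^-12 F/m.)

9.68×10^-4 A

The displacement current equals the conduction current C dV/dt, which peaks at C V₀ ω.
With C = ε₀A/d = (8.85×10^-12)(0.01772)/(4.61×10^-4) = 3.402×10^-10 F and ω = 6.44×10^4 rad/s, I_d,max = (3.402×10^-10)(44.2)(6.44×10^4) = 9.68×10^-4 A.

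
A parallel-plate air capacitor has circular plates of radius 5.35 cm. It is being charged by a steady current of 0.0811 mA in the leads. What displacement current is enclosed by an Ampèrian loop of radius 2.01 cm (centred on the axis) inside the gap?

1.14×10^-5 A

Between the plates the displacement current equals the wire current: I_d = 0.0811 mA = 8.11×10^-5 A.
The field is uniform, so I_d,enc = I_d (r/R)² = (8.11×10^-5)(2.01/5.35)² = 1.14×10^-5 A.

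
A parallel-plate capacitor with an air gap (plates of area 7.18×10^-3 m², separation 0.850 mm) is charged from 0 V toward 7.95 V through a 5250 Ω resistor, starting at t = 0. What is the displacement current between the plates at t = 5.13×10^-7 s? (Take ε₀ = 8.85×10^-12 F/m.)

With C = ε₀A/d = (8.85×10^-12)(7.18×10^-3)/(8.50×10^-4) = 7.476×10^-11 F, the time constant is τ = RC = 3.925×10^-7 s, so t/τ = 1.307 and e^(−t/τ) = 0.2706.
I_d = I_cond = (V₀/R) e^(−t/τ) = (1.514×10^-3)(0.2706) = 4.10×10^-4 A.

4.10×10^-4 A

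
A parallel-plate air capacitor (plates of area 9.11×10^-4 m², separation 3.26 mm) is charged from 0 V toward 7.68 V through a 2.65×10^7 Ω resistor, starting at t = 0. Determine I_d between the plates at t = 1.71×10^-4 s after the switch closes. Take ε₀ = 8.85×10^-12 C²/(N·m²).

C = ε₀A/d = (8.85×10^-12)(9.11×10^-4)/(3.26×10^-3) = 2.473×10^-12 F, so τ = RC = 6.553×10^-5 s.
The conduction current is I(t) = (V₀/R) e^(−t/τ), and the displacement current between the plates equals it.
t/τ = 2.609; I_d = (7.68/2.65×10^7) · e^(−2.609) = (2.898×10^-7)(0.07361) = 2.13×10^-8 A.

2.13×10^-8 A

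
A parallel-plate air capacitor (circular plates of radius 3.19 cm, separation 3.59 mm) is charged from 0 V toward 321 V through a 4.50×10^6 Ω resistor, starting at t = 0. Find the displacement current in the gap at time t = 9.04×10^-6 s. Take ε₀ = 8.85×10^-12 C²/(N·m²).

C = ε₀A/d = (8.85×10^-12)(3.197×10^-3)/(3.59×10^-3) = 7.881×10^-12 F, so τ = RC = 3.546×10^-5 s.
The conduction current is I(t) = (V₀/R) e^(−t/τ), and the displacement current between the plates equals it.
t/τ = 0.2549; I_d = (321/4.50×10^6) · e^(−0.2549) = (7.133×10^-5)(0.7750) = 5.53×10^-5 A.

5.53×10^-5 A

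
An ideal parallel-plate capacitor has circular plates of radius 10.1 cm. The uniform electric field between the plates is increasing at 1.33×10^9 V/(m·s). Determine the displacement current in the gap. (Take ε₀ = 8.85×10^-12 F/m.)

I_d = ε₀ A (dE/dt) = (8.85×10^-12)(0.03205 m²)(1.33×10^9) = 3.77×10^-4 A.

3.77×10^-4 A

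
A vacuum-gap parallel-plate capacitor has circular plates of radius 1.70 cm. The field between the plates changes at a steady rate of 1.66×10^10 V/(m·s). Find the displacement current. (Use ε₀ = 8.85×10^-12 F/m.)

With a uniform field, Φ_E = EA, so I_d = ε₀ A dE/dt = 1.33×10^-4 A.

1.33×10^-4 A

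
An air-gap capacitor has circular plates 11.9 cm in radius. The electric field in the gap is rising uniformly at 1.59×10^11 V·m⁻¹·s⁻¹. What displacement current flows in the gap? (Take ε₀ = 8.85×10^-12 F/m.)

The displacement current is ε₀ times dΦ_E/dt = ε₀ A dE/dt = (8.85×10^-12)(0.04449)(1.59×10^11) = 0.0626 A.

0.0626 A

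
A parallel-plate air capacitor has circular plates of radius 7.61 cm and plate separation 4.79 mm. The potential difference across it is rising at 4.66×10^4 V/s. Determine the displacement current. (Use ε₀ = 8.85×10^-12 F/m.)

The displacement current equals the charging current C dV/dt. With C = ε₀A/d = (8.85×10^-12)(0.01819)/(4.79×10^-3) = 3.361×10^-11 F, I_d = (3.361×10^-11)(4.66×10^4) = 1.57×10^-6 A.

1.57×10^-6 A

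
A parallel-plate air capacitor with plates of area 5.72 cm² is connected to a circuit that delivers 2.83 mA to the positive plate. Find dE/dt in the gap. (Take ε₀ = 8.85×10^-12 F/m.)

5.59×10^11 V/(m·s)

The displacement current between the plates equals the conduction current, I_d = 2.83 mA.
Inverting I_d = ε₀ A dE/dt gives dE/dt = 2.83×10^-3 / (8.85×10^-12 · 5.72×10^-4) = 5.59×10^11 V/(m·s).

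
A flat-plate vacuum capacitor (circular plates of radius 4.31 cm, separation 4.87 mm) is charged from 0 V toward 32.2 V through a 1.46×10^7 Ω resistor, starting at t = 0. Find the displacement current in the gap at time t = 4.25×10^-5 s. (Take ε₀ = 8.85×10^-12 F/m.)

1.68×10^-6 A

With C = ε₀A/d = (8.85×10^-12)(5.836×10^-3)/(4.87×10^-3) = 1.061×10^-11 F, the time constant is τ = RC = 1.549×10^-4 s, so t/τ = 0.2744 and e^(−t/τ) = 0.7600.
I_d = I_cond = (V₀/R) e^(−t/τ) = (2.205×10^-6)(0.7600) = 1.68×10^-6 A.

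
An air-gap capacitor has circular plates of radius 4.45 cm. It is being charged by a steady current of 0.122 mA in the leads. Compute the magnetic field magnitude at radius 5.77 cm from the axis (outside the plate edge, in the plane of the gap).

Between the plates the displacement current equals the wire current: I_d = 0.122 mA = 1.22×10^-4 A.
Outside the plates the loop encloses all of I_d, so B·2πr = μ₀ I_d and B = 4.23×10^-10 T.

4.23×10^-10 T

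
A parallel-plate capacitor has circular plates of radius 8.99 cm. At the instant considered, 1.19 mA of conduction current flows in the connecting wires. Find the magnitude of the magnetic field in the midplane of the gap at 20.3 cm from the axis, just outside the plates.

By continuity the displacement current in the gap matches the conduction current: I_d = 1.19×10^-3 A.
With r > R the enclosed displacement current is the full I_d; B = μ₀ I_d / (2πr) = 1.17×10^-9 T.

1.17×10^-9 T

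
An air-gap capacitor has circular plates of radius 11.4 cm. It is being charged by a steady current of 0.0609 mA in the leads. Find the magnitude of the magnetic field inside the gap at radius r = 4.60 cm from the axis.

4.31×10^-11 T

By continuity the displacement current in the gap matches the conduction current: I_d = 6.09×10^-5 A.
∮B·dl = μ₀ I_d,enc with I_d,enc = I_d r²/R² = 9.916×10^-6 A; so B = μ₀ I_d,enc/(2πr) = 4.31×10^-11 T.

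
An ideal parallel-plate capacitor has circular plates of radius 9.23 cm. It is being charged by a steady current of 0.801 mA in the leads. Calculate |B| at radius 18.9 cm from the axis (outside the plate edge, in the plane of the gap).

Between the plates the displacement current equals the wire current: I_d = 0.801 mA = 8.01×10^-4 A.
Outside the plates the loop encloses all of I_d, so B·2πr = μ₀ I_d and B = 8.48×10^-10 T.

8.48×10^-10 T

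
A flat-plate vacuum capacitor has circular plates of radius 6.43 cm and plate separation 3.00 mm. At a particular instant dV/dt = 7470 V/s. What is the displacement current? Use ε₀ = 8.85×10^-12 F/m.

2.86×10^-7 A

The displacement current equals the charging current C dV/dt. With C = ε₀A/d = (8.85×10^-12)(0.01299)/(3.00×10^-3) = 3.832×10^-11 F, I_d = (3.832×10^-11)(7470) = 2.86×10^-7 A.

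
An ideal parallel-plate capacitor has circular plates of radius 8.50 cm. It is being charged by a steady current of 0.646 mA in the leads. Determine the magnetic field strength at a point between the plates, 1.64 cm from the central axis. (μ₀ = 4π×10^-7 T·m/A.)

No conduction current crosses the gap, so I_d there equals the 6.46×10^-4 A in the leads.
For r < R the Ampère–Maxwell law gives B(2πr) = μ₀ I_d (r²/R²), so B = μ₀ I_d r/(2πR²) = (4π×10^-7)(6.46×10^-4)(0.0164)/(2π·0.0850²) = 2.93×10^-10 T.

2.93×10^-10 T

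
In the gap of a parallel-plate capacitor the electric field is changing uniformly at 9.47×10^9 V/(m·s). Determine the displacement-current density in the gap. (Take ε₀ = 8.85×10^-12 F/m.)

J_d = ε₀ ∂E/∂t, so J_d = 0.0838 A/m².

0.0838 A/m²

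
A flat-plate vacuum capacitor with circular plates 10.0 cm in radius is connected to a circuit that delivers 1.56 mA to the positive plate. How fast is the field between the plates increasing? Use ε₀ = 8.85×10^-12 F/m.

5.61×10^9 V/(m·s)

The displacement current between the plates equals the conduction current, I_d = 1.56 mA.
Since I_d = ε₀ A dE/dt, dE/dt = I_d/(ε₀A) = (1.56×10^-3)/((8.85×10^-12)(0.03142)) = 5.61×10^9 V/(m·s).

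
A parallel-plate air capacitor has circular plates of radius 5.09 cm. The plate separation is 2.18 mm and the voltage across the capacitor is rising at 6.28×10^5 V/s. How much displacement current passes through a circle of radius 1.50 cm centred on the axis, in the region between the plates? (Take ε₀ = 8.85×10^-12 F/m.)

With E = V/d, dE/dt = 2.881×10^8 V/(m·s) and πR² = 8.139×10^-3 m², giving I_d = ε₀ πR² dE/dt = 2.075×10^-5 A.
Through an area πr² the displacement current is I_d·(πr²/πR²) = I_d (r/R)² = 1.80×10^-6 A.

1.80×10^-6 A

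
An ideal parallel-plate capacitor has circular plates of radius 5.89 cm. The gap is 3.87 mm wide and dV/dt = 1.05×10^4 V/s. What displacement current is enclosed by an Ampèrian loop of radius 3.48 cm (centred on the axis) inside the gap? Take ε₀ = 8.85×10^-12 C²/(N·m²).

With E = V/d, dE/dt = 2.713×10^6 V/(m·s) and πR² = 0.01090 m², giving I_d = ε₀ πR² dE/dt = 2.617×10^-7 A.
Through an area πr² the displacement current is I_d·(πr²/πR²) = I_d (r/R)² = 9.14×10^-8 A.

9.14×10^-8 A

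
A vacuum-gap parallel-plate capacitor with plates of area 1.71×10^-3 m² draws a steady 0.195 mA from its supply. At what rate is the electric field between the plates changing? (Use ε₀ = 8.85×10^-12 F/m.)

1.29×10^10 V/(m·s)

By continuity, I_d in the gap equals the 0.195 mA flowing in the wire.
Then dE/dt = I_d/(ε₀A) = 1.29×10^10 V/(m·s).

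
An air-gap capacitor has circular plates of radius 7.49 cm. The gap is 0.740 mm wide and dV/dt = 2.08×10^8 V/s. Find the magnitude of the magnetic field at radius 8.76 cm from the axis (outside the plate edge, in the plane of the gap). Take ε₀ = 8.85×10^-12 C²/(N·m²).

1.00×10^-7 T

dE/dt = (dV/dt)/d = 2.811×10^11 V/(m·s); I_d = ε₀(πR²)(dE/dt) = (8.85×10^-12)(0.01762)(2.811×10^11) = 0.04383 A.
For r ≥ R the full I_d is enclosed: B = μ₀ I_d/(2πr) = (4π×10^-7)(0.04383)/(2π·0.0876) = 1.00×10^-7 T.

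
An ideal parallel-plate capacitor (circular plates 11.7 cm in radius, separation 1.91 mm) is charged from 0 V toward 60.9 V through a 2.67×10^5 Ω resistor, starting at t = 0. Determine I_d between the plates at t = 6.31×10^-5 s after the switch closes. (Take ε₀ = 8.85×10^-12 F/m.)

C = ε₀A/d = (8.85×10^-12)(0.04301)/(1.91×10^-3) = 1.993×10^-10 F, so τ = RC = 5.321×10^-5 s.
The conduction current is I(t) = (V₀/R) e^(−t/τ), and the displacement current between the plates equals it.
t/τ = 1.186; I_d = (60.9/2.67×10^5) · e^(−1.186) = (2.281×10^-4)(0.3054) = 6.97×10^-5 A.

6.97×10^-5 A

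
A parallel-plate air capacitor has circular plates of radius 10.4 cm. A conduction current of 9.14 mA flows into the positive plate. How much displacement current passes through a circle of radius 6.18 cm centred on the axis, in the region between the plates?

No conduction current crosses the gap, so I_d there equals the 9.14×10^-3 A in the leads.
Through an area πr² the displacement current is I_d·(πr²/πR²) = I_d (r/R)² = 3.23×10^-3 A.

3.23×10^-3 A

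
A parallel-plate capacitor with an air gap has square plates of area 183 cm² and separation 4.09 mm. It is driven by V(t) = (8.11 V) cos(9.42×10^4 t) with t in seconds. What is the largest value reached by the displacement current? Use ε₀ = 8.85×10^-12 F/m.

C = ε₀A/d = (8.85×10^-12)(0.0183)/(4.09×10^-3) = 3.960×10^-11 F; ω = 9.42×10^4 rad/s.
I_d = C dV/dt, so |I_d|_max = C V₀ ω = (3.960×10^-11)(8.11)(9.42×10^4) = 3.03×10^-5 A.

3.03×10^-5 A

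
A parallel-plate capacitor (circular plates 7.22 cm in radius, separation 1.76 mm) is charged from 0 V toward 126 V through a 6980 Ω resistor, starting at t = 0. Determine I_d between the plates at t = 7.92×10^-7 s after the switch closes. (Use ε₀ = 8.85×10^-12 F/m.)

With C = ε₀A/d = (8.85×10^-12)(0.01638)/(1.76×10^-3) = 8.237×10^-11 F, the time constant is τ = RC = 5.749×10^-7 s, so t/τ = 1.378 and e^(−t/τ) = 0.2521.
I_d = I_cond = (V₀/R) e^(−t/τ) = (0.01805)(0.2521) = 4.55×10^-3 A.

4.55×10^-3 A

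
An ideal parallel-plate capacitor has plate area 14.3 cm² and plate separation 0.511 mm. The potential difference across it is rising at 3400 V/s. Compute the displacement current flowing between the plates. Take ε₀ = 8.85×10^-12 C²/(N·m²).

E = V/d so dE/dt = (dV/dt)/d = 6.654×10^6 V/(m·s), and I_d = ε₀ A dE/dt = (8.85×10^-12)(1.43×10^-3)(6.654×10^6) = 8.42×10^-8 A.

8.42×10^-8 A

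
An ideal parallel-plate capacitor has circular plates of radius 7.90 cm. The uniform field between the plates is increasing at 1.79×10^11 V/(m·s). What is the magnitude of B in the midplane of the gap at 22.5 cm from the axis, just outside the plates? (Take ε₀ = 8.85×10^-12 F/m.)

2.76×10^-8 T

I_d = ε₀ dΦ_E/dt = ε₀ πR² (dE/dt) = (8.85×10^-12)(0.01961)(1.79×10^11) = 0.03107 A through the full plate area.
Outside the plates the loop encloses all of I_d, so B·2πr = μ₀ I_d and B = 2.76×10^-8 T.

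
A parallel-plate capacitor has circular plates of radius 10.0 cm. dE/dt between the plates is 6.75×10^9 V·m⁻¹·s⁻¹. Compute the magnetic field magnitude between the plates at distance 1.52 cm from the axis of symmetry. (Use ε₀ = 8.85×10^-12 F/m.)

Total displacement current: I_d = ε₀(πR²)(dE/dt) = (8.85×10^-12)(0.03142)(6.75×10^9) = 1.877×10^-3 A.
For r < R the Ampère–Maxwell law gives B(2πr) = μ₀ I_d (r²/R²), so B = μ₀ I_d r/(2πR²) = (4π×10^-7)(1.877×10^-3)(0.0152)/(2π·0.100²) = 5.71×10^-10 T.

5.71×10^-10 T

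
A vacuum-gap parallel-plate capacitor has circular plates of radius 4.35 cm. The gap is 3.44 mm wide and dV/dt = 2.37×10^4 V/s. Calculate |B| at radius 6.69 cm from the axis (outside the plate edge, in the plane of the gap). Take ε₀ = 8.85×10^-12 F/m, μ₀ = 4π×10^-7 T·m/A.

1.08×10^-12 T

With E = V/d, dE/dt = 6.890×10^6 V/(m·s) and πR² = 5.945×10^-3 m², giving I_d = ε₀ πR² dE/dt = 3.625×10^-7 A.
With r > R the enclosed displacement current is the full I_d; B = μ₀ I_d / (2πr) = 1.08×10^-12 T.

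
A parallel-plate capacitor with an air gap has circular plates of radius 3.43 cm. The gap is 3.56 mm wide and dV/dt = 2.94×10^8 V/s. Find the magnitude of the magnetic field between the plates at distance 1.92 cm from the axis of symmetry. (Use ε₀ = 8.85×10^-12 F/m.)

8.82×10^-9 T

dE/dt = (dV/dt)/d = 8.258×10^10 V/(m·s); I_d = ε₀(πR²)(dE/dt) = (8.85×10^-12)(3.696×10^-3)(8.258×10^10) = 2.701×10^-3 A.
∮B·dl = μ₀ I_d,enc with I_d,enc = I_d r²/R² = 8.463×10^-4 A; so B = μ₀ I_d,enc/(2πr) = 8.82×10^-9 T.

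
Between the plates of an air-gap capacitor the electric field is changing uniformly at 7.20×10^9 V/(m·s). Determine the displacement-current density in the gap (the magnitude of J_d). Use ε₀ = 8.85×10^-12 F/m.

0.0637 A/m²

J_d = ε₀ ∂E/∂t, so J_d = 0.0637 A/m².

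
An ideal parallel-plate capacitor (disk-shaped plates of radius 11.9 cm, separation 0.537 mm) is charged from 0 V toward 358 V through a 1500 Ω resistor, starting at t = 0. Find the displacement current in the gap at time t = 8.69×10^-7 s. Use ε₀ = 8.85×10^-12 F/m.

C = ε₀A/d = (8.85×10^-12)(0.04449)/(5.37×10^-4) = 7.332×10^-10 F and τ = RC = 1.100×10^-6 s. I_d in the gap equals the RC charging current.
I_d(t) = (V₀/R) e^(−t/τ) = 0.2387 · e^(−0.7900) = 0.108 A.

0.108 A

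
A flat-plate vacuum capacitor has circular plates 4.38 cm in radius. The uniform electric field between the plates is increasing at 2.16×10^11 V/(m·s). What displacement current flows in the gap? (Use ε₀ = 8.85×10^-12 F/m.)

0.0115 A

With a uniform field, Φ_E = EA, so I_d = ε₀ A dE/dt = 0.0115 A.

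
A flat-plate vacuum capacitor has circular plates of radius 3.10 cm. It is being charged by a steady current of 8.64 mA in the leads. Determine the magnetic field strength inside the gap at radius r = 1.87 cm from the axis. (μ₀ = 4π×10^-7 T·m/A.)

3.36×10^-8 T

By continuity the displacement current in the gap matches the conduction current: I_d = 8.64×10^-3 A.
An Ampèrian loop of radius r encloses a fraction (r/R)² of I_d. Then B·2πr = μ₀ I_d (r/R)², giving B = μ₀ I_d r/(2πR²) = 3.36×10^-8 T.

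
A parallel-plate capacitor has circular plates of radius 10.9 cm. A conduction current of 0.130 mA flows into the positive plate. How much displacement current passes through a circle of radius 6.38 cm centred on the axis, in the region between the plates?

Between the plates the displacement current equals the wire current: I_d = 0.130 mA = 1.30×10^-4 A.
The field is uniform, so I_d,enc = I_d (r/R)² = (1.30×10^-4)(6.38/10.9)² = 4.45×10^-5 A.

4.45×10^-5 A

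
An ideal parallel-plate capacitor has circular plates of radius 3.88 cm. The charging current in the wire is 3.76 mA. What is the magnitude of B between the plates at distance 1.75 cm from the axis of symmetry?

Between the plates the displacement current equals the wire current: I_d = 3.76 mA = 3.76×10^-3 A.
An Ampèrian loop of radius r encloses a fraction (r/R)² of I_d. Then B·2πr = μ₀ I_d (r/R)², giving B = μ₀ I_d r/(2πR²) = 8.74×10^-9 T.

8.74×10^-9 T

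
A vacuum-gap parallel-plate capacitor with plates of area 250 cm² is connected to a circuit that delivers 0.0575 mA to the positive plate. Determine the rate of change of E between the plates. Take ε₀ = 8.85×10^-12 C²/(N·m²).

2.60×10^8 V/(m·s)

By continuity, I_d in the gap equals the 0.0575 mA flowing in the wire.
Inverting I_d = ε₀ A dE/dt gives dE/dt = 5.75×10^-5 / (8.85×10^-12 · 0.0250) = 2.60×10^8 V/(m·s).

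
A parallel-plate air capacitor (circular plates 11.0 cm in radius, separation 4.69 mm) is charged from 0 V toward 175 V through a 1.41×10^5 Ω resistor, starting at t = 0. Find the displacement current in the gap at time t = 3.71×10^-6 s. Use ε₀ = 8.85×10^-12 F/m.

With C = ε₀A/d = (8.85×10^-12)(0.03801)/(4.69×10^-3) = 7.172×10^-11 F, the time constant is τ = RC = 1.011×10^-5 s, so t/τ = 0.3670 and e^(−t/τ) = 0.6928.
I_d = I_cond = (V₀/R) e^(−t/τ) = (1.241×10^-3)(0.6928) = 8.60×10^-4 A.

8.60×10^-4 A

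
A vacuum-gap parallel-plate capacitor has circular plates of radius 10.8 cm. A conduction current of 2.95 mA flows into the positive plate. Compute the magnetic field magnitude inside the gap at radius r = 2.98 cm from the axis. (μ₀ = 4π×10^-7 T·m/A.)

No conduction current crosses the gap, so I_d there equals the 2.95×10^-3 A in the leads.
For r < R the Ampère–Maxwell law gives B(2πr) = μ₀ I_d (r²/R²), so B = μ₀ I_d r/(2πR²) = (4π×10^-7)(2.95×10^-3)(0.0298)/(2π·0.108²) = 1.51×10^-9 T.

1.51×10^-9 T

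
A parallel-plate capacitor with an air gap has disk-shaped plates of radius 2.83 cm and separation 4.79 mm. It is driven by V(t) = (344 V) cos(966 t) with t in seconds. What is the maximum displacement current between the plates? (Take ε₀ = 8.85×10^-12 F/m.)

1.54×10^-6 A

The displacement current equals the conduction current C dV/dt, which peaks at C V₀ ω.
With C = ε₀A/d = (8.85×10^-12)(2.516×10^-3)/(4.79×10^-3) = 4.649×10^-12 F and ω = 966 rad/s, I_d,max = (4.649×10^-12)(344)(966) = 1.54×10^-6 A.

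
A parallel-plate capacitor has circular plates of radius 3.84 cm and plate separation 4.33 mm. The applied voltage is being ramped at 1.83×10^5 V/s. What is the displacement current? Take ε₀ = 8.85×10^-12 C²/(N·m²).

C = ε₀A/d = (8.85×10^-12)(4.632×10^-3)/(4.33×10^-3) = 9.467×10^-12 F.
I_d = C dV/dt = (9.467×10^-12)(1.83×10^5) = 1.73×10^-6 A.

1.73×10^-6 A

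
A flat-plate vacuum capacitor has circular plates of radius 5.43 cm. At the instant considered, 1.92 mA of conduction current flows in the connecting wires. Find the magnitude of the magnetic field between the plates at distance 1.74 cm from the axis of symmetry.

Between the plates the displacement current equals the wire current: I_d = 1.92 mA = 1.92×10^-3 A.
∮B·dl = μ₀ I_d,enc with I_d,enc = I_d r²/R² = 1.972×10^-4 A; so B = μ₀ I_d,enc/(2πr) = 2.27×10^-9 T.

2.27×10^-9 T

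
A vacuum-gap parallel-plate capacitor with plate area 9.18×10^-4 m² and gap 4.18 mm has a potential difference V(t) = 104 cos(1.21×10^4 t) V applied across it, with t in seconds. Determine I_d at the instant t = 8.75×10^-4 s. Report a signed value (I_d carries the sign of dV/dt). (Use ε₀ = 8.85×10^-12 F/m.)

2.25×10^-6 A

C = ε₀A/d = (8.85×10^-12)(9.18×10^-4)/(4.18×10^-3) = 1.944×10^-12 F. dV/dt = V₀ω·−sin(ωt); at ωt = 10.5875 rad this factor is 0.9179.
I_d = C dV/dt = (1.944×10^-12)(104)(1.21×10^4)(0.9179) = 2.25×10^-6 A.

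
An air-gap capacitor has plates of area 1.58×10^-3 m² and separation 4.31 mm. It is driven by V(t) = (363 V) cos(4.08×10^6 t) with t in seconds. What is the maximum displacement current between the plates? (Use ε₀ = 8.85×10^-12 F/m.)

(dE/dt)_max = V₀ω/d = 3.436×10^11 V/(m·s); ω = 4.08×10^6 rad/s.
I_d,max = ε₀ A (dE/dt)_max = (8.85×10^-12)(1.58×10^-3)(3.436×10^11) = 4.80×10^-3 A.

4.80×10^-3 A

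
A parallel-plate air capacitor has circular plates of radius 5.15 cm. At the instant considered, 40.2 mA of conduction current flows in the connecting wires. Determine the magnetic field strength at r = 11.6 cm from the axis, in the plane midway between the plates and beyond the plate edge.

By continuity the displacement current in the gap matches the conduction current: I_d = 0.0402 A.
For r ≥ R the full I_d is enclosed: B = μ₀ I_d/(2πr) = (4π×10^-7)(0.0402)/(2π·0.116) = 6.93×10^-8 T.

6.93×10^-8 T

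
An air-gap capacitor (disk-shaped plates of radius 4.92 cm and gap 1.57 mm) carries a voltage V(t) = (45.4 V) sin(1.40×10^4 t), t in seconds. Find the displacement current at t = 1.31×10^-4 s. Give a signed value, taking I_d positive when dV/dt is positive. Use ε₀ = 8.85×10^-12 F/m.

-7.09×10^-6 A

C = ε₀A/d = (8.85×10^-12)(7.605×10^-3)/(1.57×10^-3) = 4.287×10^-11 F. dV/dt = V₀ω·cos(ωt); at ωt = 1.834 rad this factor is -0.2602.
I_d = C dV/dt = (4.287×10^-11)(45.4)(1.40×10^4)(-0.2602) = -7.09×10^-6 A.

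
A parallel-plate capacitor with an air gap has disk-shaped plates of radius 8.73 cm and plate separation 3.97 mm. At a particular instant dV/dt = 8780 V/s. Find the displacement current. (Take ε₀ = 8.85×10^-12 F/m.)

E = V/d so dE/dt = (dV/dt)/d = 2.212×10^6 V/(m·s), and I_d = ε₀ A dE/dt = (8.85×10^-12)(0.02394)(2.212×10^6) = 4.69×10^-7 A.

4.69×10^-7 A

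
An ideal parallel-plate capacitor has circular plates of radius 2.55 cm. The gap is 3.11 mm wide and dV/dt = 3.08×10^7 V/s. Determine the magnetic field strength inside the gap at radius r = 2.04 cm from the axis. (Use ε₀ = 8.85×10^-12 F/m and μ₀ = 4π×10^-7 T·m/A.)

1.12×10^-9 T

I_d = C dV/dt with C = ε₀πR²/d = 5.814×10^-12 F, so I_d = (5.814×10^-12)(3.08×10^7) = 1.791×10^-4 A.
An Ampèrian loop of radius r encloses a fraction (r/R)² of I_d. Then B·2πr = μ₀ I_d (r/R)², giving B = μ₀ I_d r/(2πR²) = 1.12×10^-9 T.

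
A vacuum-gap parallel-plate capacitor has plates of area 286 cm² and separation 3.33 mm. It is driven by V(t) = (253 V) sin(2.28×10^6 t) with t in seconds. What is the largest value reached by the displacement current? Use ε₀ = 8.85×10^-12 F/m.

C = ε₀A/d = (8.85×10^-12)(0.0286)/(3.33×10^-3) = 7.601×10^-11 F; ω = 2.28×10^6 rad/s.
I_d = C dV/dt, so |I_d|_max = C V₀ ω = (7.601×10^-11)(253)(2.28×10^6) = 0.0438 A.

0.0438 A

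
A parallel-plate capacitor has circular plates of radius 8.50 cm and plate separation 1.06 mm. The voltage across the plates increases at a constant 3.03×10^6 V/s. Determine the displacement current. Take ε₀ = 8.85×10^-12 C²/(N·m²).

The field between the plates is E = V/d, so dE/dt = (3.03×10^6)/(1.06×10^-3 m) = 2.858×10^9 V/(m·s).
I_d = ε₀ A (dE/dt) = (8.85×10^-12)(0.02270)(2.858×10^9) = 5.74×10^-4 A.

5.74×10^-4 A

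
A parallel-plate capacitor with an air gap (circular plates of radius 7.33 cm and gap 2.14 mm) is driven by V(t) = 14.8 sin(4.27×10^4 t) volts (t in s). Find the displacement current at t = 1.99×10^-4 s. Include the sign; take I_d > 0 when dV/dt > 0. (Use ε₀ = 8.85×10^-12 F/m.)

-2.65×10^-5 A

C = ε₀A/d = (8.85×10^-12)(0.01688)/(2.14×10^-3) = 6.981×10^-11 F. dV/dt = V₀ω·cos(ωt); at ωt = 8.4973 rad this factor is -0.5999.
I_d = C dV/dt = (6.981×10^-11)(14.8)(4.27×10^4)(-0.5999) = -2.65×10^-5 A.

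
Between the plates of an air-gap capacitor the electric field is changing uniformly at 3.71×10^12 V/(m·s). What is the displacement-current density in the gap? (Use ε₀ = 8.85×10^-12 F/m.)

32.8 A/m²

The displacement-current density is ε₀ ∂E/∂t = (8.85×10^-12)(3.71×10^12) = 32.8 A/m².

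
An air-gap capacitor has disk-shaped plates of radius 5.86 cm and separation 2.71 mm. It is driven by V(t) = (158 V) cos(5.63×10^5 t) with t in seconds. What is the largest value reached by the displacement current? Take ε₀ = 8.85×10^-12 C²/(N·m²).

3.13×10^-3 A

The displacement current equals the conduction current C dV/dt, which peaks at C V₀ ω.
With C = ε₀A/d = (8.85×10^-12)(0.01079)/(2.71×10^-3) = 3.524×10^-11 F and ω = 5.63×10^5 rad/s, I_d,max = (3.524×10^-11)(158)(5.63×10^5) = 3.13×10^-3 A.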